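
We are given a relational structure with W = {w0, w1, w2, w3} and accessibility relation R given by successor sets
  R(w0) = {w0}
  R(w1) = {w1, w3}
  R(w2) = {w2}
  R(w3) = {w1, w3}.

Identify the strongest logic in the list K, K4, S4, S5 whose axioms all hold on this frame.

Transitive (axiom 4): yes — every two-step R-path is closed by a direct edge.
Reflexive (axiom T): yes — every world is R-related to itself.
Euclidean (axiom 5): yes — any two successors of a common world are R-related.
So F validates K, K4, S4, S5. The strongest is S5.

S5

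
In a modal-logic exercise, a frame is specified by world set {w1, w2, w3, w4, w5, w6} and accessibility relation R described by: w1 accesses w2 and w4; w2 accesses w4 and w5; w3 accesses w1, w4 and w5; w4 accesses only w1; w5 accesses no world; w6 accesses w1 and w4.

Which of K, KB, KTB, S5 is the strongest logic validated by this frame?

K

Symmetric (axiom B): no — w1 R w2 but not w2 R w1.
Reflexive (axiom T): no — w1 is not related to itself.
Euclidean (axiom 5): no — w1 R w4 and w1 R w2, but not w4 R w2.
So F validates K; KB would additionally require R to be symmetric. The strongest is K.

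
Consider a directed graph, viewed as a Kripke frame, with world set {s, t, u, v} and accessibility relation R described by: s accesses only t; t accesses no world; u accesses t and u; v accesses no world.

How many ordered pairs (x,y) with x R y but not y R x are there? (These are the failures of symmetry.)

2

Enumerating: (s,t), (u,t).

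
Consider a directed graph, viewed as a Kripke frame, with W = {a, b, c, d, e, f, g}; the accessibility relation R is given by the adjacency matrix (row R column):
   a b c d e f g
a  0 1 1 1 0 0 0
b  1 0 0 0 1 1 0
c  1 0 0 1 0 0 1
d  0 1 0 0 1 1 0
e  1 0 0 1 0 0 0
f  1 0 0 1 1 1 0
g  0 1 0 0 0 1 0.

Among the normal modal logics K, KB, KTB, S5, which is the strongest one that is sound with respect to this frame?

Symmetric (axiom B): no — a R d but not d R a.
Reflexive (axiom T): no — a is not related to itself.
Euclidean (axiom 5): no — a R b and a R c, but not b R c.
So F validates K; KB would additionally require R to be symmetric. The strongest is K.

K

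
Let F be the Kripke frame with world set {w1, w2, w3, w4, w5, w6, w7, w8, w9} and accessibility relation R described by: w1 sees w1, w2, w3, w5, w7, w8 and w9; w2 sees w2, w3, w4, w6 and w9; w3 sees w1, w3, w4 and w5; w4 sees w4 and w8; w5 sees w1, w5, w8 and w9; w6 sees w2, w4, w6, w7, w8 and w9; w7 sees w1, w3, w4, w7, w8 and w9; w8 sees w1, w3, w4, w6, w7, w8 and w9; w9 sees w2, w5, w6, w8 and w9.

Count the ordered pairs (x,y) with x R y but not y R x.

13

Enumerating: (w1,w2), (w1,w9), (w2,w3), (w2,w4), (w3,w4), (w3,w5), (w5,w8), (w6,w4), (w6,w7), (w7,w3), (w7,w4), (w7,w9), (w8,w3).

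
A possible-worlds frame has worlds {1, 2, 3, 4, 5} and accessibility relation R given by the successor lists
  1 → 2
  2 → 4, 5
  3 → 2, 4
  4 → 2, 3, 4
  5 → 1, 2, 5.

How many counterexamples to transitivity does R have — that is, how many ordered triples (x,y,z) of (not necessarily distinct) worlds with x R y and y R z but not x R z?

10

Enumerating: (1,2,4), (1,2,5), (2,4,2), (2,4,3), (2,5,1), (2,5,2), (3,2,5), (3,4,3), (4,2,5), (5,2,4).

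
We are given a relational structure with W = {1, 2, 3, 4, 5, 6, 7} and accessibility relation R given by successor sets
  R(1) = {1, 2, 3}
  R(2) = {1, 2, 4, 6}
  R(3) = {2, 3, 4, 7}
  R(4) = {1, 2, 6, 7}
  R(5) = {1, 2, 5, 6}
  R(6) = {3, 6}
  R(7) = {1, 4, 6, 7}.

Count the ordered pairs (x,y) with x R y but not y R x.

Enumerating: (1,3), (2,6), (3,2), (3,4), (3,7), (4,1), (4,6), (5,1), (5,2), (5,6), (6,3), (7,1), (7,6).

13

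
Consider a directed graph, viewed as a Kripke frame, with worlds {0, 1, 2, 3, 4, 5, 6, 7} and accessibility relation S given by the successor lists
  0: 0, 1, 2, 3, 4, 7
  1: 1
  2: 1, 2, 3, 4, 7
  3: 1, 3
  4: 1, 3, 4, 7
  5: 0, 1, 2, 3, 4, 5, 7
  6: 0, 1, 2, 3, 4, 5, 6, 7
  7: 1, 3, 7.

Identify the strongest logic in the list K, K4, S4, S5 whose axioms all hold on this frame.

S4

Transitive (axiom 4): yes — every two-step S-path is closed by a direct edge.
Reflexive (axiom T): yes — every world is S-related to itself.
Euclidean (axiom 5): no — 0 S 1 and 0 S 2, but not 1 S 2.
So F validates K, K4, S4; S5 would additionally require S to be Euclidean. The strongest is S4.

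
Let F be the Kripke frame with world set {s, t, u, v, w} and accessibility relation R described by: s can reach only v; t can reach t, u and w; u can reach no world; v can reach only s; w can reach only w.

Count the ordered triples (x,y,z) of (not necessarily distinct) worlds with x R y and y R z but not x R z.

Enumerating: (s,v,s), (v,s,v).

2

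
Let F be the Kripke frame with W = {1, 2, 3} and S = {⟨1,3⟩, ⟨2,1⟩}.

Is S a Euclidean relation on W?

Euclidean: no — 1 S 3 and 1 S 3, but not 3 S 3.

No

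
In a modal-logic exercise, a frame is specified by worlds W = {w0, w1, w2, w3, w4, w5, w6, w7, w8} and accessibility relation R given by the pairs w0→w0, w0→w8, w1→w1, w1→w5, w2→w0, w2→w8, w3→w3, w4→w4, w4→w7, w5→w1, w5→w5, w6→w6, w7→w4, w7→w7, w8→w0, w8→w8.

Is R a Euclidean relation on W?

Yes

Euclidean: yes — any two successors of a common world are R-related.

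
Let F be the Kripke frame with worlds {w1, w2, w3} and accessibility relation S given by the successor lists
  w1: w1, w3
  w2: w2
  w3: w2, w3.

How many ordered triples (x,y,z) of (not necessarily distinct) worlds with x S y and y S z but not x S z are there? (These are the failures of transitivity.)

1

Enumerating: (w1,w3,w2).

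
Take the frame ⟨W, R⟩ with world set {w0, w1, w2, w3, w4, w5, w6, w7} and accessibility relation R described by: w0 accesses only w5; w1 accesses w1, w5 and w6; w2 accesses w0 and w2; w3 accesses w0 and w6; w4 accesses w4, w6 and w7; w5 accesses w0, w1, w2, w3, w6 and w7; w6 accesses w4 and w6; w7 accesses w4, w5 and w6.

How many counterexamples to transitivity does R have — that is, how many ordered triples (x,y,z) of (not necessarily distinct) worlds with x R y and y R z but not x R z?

Enumerating: (w0,w5,w0), (w0,w5,w1), (w0,w5,w2), (w0,w5,w3), (w0,w5,w6), (w0,w5,w7), (w1,w5,w0), (w1,w5,w2), (w1,w5,w3), (w1,w5,w7), (w1,w6,w4), (w2,w0,w5), … and 15 more.
Total: 27.

27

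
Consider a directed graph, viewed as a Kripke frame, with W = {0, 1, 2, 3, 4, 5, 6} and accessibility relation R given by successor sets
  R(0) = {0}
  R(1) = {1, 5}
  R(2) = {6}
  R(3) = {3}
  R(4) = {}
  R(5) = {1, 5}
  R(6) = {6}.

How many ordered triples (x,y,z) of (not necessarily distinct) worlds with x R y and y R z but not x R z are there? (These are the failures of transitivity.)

0

R is transitive; there are no such tuples.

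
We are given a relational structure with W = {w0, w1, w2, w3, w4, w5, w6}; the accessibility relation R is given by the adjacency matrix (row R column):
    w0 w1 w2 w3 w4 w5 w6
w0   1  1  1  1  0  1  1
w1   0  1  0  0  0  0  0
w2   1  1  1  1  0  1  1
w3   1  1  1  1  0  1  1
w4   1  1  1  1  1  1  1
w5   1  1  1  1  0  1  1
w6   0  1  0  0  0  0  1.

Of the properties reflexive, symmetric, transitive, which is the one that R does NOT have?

Reflexive: yes — every world is R-related to itself.
Symmetric: no — w0 R w1 but not w1 R w0.
Transitive: yes — every two-step R-path is closed by a direct edge.
Only symmetric fails.

symmetric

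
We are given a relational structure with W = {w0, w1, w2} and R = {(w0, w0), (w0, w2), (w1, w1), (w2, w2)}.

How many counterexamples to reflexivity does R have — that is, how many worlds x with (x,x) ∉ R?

0

R is reflexive; there are no such worlds.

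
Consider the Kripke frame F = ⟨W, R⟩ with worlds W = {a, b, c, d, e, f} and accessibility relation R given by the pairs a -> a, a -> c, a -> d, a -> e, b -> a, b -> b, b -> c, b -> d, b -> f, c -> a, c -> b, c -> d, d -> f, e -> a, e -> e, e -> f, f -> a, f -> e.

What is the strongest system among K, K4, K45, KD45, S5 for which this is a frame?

K

Transitive (axiom 4): no — a R c and c R b, but not a R b.
Euclidean (axiom 5): no — a R c and a R e, but not c R e.
Serial (axiom D): yes — every world has a successor (e.g. a R a).
Reflexive (axiom T): no — c is not related to itself.
So F validates K; K4 would additionally require R to be transitive. The strongest is K.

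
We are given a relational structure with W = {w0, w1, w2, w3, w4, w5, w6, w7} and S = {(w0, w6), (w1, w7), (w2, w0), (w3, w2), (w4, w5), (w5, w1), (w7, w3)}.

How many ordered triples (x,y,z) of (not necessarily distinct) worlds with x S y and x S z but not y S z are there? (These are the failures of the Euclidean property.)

Enumerating: (w0,w6,w6), (w1,w7,w7), (w2,w0,w0), (w3,w2,w2), (w4,w5,w5), (w5,w1,w1), (w7,w3,w3).

7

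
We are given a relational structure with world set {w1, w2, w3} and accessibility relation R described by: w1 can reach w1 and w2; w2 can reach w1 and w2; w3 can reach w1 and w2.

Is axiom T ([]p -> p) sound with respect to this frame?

No

The schema T characterises exactly the reflexive frames.
Reflexive: no — w3 is not related to itself.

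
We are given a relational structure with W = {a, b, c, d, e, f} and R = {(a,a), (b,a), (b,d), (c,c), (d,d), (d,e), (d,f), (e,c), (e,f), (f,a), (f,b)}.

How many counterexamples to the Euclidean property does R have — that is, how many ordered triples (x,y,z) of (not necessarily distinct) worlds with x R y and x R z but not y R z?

Enumerating: (b,a,d), (b,d,a), (d,e,d), (d,e,e), (d,f,d), (d,f,e), (d,f,f), (e,c,f), (e,f,c), (e,f,f), (f,a,b), (f,b,b).

12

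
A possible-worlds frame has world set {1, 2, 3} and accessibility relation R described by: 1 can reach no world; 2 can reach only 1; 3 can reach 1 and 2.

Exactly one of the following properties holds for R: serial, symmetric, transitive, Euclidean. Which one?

Serial: no — 1 has no R-successor.
Symmetric: no — 2 R 1 but not 1 R 2.
Transitive: yes — every two-step R-path is closed by a direct edge.
Euclidean: no — 3 R 1 and 3 R 2, but not 1 R 2.
Only transitive holds.

transitive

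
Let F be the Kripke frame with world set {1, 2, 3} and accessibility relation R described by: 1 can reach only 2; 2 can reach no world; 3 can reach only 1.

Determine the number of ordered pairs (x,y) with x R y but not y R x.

Enumerating: (1,2), (3,1).

2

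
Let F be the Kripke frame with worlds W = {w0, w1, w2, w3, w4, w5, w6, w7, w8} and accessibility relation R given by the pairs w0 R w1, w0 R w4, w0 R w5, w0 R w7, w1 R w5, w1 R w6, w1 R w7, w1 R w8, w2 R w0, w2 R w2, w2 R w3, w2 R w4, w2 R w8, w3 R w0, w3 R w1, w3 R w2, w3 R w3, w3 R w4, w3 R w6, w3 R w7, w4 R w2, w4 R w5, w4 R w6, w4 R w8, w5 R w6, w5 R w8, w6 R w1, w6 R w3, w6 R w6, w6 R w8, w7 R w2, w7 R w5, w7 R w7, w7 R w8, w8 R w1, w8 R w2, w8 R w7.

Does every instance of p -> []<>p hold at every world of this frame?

No

By correspondence theory, B is valid on a frame iff R is symmetric.
Symmetric: no — w0 R w1 but not w1 R w0.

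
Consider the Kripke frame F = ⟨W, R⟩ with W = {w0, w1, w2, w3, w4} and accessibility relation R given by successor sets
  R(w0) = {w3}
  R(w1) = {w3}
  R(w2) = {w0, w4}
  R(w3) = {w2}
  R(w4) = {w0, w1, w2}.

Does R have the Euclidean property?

No

Euclidean: no — w2 R w0 and w2 R w4, but not w0 R w4.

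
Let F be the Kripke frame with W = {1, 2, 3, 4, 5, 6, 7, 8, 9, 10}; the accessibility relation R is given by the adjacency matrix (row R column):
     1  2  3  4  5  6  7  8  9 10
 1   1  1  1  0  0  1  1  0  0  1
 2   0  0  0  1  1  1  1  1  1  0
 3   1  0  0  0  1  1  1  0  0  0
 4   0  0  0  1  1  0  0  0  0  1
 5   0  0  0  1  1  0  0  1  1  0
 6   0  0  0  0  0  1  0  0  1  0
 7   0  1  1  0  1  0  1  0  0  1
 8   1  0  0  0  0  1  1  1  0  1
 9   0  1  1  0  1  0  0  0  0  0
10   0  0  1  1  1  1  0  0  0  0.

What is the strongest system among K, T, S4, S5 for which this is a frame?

K

Reflexive (axiom T): no — 2 is not related to itself.
Transitive (axiom 4): no — 1 R 10 and 10 R 4, but not 1 R 4.
Euclidean (axiom 5): no — 1 R 10 and 1 R 2, but not 10 R 2.
So F validates K; T would additionally require R to be reflexive. The strongest is K.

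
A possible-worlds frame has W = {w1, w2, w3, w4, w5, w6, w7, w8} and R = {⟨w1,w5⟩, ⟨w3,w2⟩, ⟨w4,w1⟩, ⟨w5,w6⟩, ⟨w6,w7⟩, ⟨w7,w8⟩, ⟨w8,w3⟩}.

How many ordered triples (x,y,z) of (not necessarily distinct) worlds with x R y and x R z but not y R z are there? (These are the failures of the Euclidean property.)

Enumerating: (w1,w5,w5), (w3,w2,w2), (w4,w1,w1), (w5,w6,w6), (w6,w7,w7), (w7,w8,w8), (w8,w3,w3).

7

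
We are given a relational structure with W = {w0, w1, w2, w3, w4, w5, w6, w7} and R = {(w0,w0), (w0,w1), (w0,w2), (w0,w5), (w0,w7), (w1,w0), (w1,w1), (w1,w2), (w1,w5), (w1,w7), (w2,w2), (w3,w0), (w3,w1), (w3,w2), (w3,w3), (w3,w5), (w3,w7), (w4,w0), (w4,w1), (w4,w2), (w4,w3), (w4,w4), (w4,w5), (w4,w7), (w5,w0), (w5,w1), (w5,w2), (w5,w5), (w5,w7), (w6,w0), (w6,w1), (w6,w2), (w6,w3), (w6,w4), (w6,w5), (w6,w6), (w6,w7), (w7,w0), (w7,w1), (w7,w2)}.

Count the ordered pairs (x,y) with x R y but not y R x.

23

Enumerating: (w0,w2), (w1,w2), (w3,w0), (w3,w1), (w3,w2), (w3,w5), (w3,w7), (w4,w0), (w4,w1), (w4,w2), (w4,w3), (w4,w5), … and 11 more.
Total: 23.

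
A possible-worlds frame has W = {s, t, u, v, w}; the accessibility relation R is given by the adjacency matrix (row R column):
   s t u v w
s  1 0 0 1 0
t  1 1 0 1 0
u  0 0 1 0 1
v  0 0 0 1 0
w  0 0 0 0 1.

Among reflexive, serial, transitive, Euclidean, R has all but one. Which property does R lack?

Reflexive: yes — every world is R-related to itself.
Serial: yes — every world has a successor (e.g. s R s).
Transitive: yes — every two-step R-path is closed by a direct edge.
Euclidean: no — t R v and t R s, but not v R s.
Only Euclidean fails.

Euclidean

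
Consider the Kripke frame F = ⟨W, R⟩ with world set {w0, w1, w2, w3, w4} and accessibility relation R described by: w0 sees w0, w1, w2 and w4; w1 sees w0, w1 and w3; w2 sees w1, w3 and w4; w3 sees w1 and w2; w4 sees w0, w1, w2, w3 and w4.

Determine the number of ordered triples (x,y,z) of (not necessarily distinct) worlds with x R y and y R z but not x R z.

14

Enumerating: (w0,w1,w3), (w0,w2,w3), (w0,w4,w3), (w1,w0,w2), (w1,w0,w4), (w1,w3,w2), (w2,w1,w0), (w2,w3,w2), (w2,w4,w0), (w2,w4,w2), (w3,w1,w0), (w3,w1,w3), (w3,w2,w3), (w3,w2,w4).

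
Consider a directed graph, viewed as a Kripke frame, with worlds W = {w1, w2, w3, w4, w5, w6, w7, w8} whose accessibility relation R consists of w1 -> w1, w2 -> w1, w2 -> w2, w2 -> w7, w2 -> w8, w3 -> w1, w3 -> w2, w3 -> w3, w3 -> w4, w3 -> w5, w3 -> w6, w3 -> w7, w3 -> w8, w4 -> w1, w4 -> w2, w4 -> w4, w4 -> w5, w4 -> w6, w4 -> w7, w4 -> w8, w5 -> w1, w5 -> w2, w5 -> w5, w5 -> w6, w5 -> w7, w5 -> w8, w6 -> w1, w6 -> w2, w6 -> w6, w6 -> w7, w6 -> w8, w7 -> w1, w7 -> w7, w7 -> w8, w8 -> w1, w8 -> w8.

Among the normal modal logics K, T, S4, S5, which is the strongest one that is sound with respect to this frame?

Reflexive (axiom T): yes — every world is R-related to itself.
Transitive (axiom 4): yes — every two-step R-path is closed by a direct edge.
Euclidean (axiom 5): no — w2 R w1 and w2 R w7, but not w1 R w7.
So F validates K, T, S4; S5 would additionally require R to be Euclidean. The strongest is S4.

S4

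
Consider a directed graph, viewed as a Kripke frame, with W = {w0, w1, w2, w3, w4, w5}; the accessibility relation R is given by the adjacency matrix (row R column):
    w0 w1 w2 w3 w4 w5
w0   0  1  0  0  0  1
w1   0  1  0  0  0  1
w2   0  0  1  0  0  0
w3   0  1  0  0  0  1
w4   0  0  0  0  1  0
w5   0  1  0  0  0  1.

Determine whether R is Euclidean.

Yes

Euclidean: yes — any two successors of a common world are R-related.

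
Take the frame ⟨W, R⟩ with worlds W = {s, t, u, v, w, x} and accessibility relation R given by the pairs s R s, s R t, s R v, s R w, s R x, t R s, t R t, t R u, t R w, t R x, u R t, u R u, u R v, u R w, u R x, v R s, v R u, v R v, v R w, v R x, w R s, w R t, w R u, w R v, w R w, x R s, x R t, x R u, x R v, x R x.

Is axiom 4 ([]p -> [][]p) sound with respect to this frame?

No

By correspondence theory, 4 is valid on a frame iff R is transitive.
Transitive: no — s R t and t R u, but not s R u.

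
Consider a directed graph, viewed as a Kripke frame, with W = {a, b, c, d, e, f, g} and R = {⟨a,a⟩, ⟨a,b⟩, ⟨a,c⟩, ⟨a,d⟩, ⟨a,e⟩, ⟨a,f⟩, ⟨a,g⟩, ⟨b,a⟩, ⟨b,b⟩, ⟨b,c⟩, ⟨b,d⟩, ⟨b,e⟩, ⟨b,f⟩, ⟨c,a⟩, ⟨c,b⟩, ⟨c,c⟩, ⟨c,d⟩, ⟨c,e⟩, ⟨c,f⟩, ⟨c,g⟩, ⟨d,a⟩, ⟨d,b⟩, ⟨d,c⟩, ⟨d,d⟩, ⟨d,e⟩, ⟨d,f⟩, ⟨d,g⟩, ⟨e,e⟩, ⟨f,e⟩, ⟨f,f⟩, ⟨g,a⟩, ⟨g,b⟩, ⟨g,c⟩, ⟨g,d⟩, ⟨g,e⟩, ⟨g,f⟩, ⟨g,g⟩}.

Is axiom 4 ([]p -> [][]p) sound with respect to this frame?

No

By correspondence theory, 4 is valid on a frame iff R is transitive.
Transitive: no — b R a and a R g, but not b R g.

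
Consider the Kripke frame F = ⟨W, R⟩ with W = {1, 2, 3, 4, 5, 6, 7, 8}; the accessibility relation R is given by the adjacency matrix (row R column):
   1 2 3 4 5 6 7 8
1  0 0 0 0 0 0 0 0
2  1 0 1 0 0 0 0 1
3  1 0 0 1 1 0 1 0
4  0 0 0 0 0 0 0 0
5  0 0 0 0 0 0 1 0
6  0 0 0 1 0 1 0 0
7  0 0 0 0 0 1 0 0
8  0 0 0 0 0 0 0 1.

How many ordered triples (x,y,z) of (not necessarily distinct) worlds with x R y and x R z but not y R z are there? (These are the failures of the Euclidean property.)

Enumerating: (2,1,1), (2,1,3), (2,1,8), (2,3,3), (2,3,8), (2,8,1), (2,8,3), (3,1,1), (3,1,4), (3,1,5), (3,1,7), (3,4,1), … and 13 more.
Total: 25.

25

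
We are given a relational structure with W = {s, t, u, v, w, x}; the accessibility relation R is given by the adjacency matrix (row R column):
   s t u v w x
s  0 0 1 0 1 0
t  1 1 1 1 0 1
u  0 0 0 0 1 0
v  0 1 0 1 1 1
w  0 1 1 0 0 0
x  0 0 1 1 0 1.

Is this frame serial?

Yes

Serial: yes — every world has a successor (e.g. s R u).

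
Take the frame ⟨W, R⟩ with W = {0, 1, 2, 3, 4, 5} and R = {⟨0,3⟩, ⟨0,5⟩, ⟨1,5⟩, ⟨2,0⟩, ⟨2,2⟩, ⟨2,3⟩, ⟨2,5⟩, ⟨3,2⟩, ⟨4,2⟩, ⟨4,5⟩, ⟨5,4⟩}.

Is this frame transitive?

No

Transitive: no — 0 R 3 and 3 R 2, but not 0 R 2.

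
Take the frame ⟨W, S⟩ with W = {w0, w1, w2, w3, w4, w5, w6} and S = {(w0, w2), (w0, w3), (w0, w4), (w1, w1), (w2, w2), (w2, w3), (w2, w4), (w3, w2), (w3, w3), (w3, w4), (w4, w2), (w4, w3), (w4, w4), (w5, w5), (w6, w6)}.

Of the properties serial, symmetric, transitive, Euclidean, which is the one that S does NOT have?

symmetric

Serial: yes — every world has a successor (e.g. w0 S w2).
Symmetric: no — w0 S w2 but not w2 S w0.
Transitive: yes — every two-step S-path is closed by a direct edge.
Euclidean: yes — any two successors of a common world are S-related.
Only symmetric fails.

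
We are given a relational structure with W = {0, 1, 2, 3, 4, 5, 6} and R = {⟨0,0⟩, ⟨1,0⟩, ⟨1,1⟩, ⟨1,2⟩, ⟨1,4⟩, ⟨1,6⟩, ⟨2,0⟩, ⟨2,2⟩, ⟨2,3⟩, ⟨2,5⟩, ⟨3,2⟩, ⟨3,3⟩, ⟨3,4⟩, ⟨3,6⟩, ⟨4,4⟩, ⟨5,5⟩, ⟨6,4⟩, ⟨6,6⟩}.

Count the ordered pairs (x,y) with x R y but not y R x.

9

Enumerating: (1,0), (1,2), (1,4), (1,6), (2,0), (2,5), (3,4), (3,6), (6,4).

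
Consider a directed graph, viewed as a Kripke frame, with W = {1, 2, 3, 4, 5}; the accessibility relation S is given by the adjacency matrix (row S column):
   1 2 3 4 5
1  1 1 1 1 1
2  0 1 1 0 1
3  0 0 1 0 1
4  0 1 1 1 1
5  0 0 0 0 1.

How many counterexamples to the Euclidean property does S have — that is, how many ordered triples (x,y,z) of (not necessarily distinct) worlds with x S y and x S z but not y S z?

Enumerating: (1,2,1), (1,2,4), (1,3,1), (1,3,2), (1,3,4), (1,4,1), (1,5,1), (1,5,2), (1,5,3), (1,5,4), (2,3,2), (2,5,2), … and 8 more.
Total: 20.

20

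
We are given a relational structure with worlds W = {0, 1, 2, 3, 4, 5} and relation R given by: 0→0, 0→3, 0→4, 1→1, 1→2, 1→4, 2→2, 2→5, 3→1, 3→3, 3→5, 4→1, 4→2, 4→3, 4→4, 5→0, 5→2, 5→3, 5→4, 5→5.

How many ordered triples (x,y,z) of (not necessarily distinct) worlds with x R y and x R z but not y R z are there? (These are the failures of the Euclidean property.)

Enumerating: (0,3,0), (0,3,4), (0,4,0), (1,2,1), (1,2,4), (3,1,3), (3,1,5), (3,5,1), (4,1,3), (4,2,1), (4,2,3), (4,2,4), … and 12 more.
Total: 24.

24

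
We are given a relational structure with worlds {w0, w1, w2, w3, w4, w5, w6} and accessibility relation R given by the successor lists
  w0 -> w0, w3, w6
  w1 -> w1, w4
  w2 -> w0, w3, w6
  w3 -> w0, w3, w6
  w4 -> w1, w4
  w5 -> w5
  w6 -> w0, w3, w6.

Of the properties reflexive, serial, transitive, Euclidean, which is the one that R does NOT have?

reflexive

Reflexive: no — w2 is not related to itself.
Serial: yes — every world has a successor (e.g. w0 R w0).
Transitive: yes — every two-step R-path is closed by a direct edge.
Euclidean: yes — any two successors of a common world are R-related.
Only reflexive fails.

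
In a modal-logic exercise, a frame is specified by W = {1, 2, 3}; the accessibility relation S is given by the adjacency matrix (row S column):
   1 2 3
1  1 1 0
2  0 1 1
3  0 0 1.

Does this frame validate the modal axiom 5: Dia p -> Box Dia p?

No

By correspondence theory, 5 is valid on a frame iff S is Euclidean.
Euclidean: no — 1 S 2 and 1 S 1, but not 2 S 1.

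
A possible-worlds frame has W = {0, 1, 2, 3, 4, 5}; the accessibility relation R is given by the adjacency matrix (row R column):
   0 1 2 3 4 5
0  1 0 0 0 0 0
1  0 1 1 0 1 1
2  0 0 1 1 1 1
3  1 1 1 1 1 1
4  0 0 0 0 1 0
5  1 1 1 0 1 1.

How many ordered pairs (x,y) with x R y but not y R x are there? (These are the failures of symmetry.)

9

Enumerating: (1,2), (1,4), (2,4), (3,0), (3,1), (3,4), (3,5), (5,0), (5,4).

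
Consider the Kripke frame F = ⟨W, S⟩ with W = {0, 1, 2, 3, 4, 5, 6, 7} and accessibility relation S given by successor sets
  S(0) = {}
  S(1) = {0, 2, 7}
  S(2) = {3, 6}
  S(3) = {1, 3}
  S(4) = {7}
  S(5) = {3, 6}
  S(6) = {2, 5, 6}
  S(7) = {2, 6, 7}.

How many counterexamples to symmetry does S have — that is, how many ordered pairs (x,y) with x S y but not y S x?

Enumerating: (1,0), (1,2), (1,7), (2,3), (3,1), (4,7), (5,3), (7,2), (7,6).

9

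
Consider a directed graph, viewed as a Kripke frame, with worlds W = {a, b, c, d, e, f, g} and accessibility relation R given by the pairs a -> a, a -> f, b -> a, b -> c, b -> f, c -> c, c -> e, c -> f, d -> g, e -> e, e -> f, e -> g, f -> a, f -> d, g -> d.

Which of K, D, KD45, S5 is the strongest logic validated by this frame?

Serial (axiom D): yes — every world has a successor (e.g. a R a).
Euclidean (axiom 5): no — b R a and b R c, but not a R c.
Transitive (axiom 4): no — a R f and f R d, but not a R d.
Reflexive (axiom T): no — b is not related to itself.
So F validates K, D; KD45 would additionally require R to be Euclidean and transitive. The strongest is D.

D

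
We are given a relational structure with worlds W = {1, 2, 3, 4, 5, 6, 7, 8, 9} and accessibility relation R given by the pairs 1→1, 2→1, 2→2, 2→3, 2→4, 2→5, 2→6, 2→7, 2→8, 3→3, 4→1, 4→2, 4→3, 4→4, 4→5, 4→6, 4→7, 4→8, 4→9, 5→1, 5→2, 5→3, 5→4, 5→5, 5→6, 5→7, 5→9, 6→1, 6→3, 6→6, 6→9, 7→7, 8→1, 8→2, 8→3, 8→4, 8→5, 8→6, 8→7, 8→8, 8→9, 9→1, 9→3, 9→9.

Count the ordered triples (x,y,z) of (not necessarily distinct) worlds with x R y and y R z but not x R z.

6

Enumerating: (2,4,9), (2,5,9), (2,6,9), (2,8,9), (5,2,8), (5,4,8).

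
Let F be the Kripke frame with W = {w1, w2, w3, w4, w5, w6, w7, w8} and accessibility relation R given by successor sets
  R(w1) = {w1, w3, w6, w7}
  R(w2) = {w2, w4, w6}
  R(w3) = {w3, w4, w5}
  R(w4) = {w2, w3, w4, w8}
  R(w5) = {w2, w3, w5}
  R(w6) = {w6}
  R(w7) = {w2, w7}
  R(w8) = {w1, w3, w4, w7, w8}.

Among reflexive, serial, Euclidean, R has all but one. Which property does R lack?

Euclidean

Reflexive: yes — every world is R-related to itself.
Serial: yes — every world has a successor (e.g. w1 R w1).
Euclidean: no — w1 R w3 and w1 R w6, but not w3 R w6.
Only Euclidean fails.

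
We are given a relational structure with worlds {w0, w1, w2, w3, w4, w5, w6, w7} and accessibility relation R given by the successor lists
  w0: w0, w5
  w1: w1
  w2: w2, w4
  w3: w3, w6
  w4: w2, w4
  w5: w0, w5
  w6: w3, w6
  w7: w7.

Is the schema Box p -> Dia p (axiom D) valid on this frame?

Axiom D corresponds to the accessibility relation being serial.
Serial: yes — every world has a successor (e.g. w0 R w0).

Yes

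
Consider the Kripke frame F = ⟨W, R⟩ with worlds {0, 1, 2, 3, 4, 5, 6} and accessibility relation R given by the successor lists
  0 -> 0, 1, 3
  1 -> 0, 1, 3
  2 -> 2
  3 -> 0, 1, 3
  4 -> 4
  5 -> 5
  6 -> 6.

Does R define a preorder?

Yes

Reflexive: yes — every world is R-related to itself.
Transitive: yes — every two-step R-path is closed by a direct edge.
So R is a preorder.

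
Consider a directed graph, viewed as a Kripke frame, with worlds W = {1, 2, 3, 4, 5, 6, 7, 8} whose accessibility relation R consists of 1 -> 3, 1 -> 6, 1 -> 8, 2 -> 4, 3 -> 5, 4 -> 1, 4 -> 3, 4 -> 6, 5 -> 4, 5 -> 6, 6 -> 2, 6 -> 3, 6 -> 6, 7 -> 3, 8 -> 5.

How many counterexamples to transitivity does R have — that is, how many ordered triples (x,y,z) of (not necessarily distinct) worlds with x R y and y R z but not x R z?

20

Enumerating: (1,3,5), (1,6,2), (1,8,5), (2,4,1), (2,4,3), (2,4,6), (3,5,4), (3,5,6), (4,1,8), (4,3,5), (4,6,2), (5,4,1), … and 8 more.
Total: 20.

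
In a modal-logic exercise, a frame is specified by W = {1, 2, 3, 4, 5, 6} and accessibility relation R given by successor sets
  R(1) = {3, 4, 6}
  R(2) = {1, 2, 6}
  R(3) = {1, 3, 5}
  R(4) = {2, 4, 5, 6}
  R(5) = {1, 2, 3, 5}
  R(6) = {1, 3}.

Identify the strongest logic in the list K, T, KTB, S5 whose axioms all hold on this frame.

Reflexive (axiom T): no — 1 is not related to itself.
Symmetric (axiom B): no — 1 R 4 but not 4 R 1.
Euclidean (axiom 5): no — 1 R 3 and 1 R 4, but not 3 R 4.
So F validates K; T would additionally require R to be reflexive. The strongest is K.

K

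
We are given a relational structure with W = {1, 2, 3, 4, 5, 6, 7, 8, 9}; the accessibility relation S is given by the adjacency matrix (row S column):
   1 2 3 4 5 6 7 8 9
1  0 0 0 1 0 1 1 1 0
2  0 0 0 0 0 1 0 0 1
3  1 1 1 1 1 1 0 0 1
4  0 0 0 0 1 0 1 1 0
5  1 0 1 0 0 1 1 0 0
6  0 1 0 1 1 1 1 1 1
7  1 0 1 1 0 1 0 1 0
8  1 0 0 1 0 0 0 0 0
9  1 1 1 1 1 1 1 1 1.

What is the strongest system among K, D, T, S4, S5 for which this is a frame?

D

Serial (axiom D): yes — every world has a successor (e.g. 1 S 4).
Reflexive (axiom T): no — 1 is not related to itself.
Transitive (axiom 4): no — 1 S 4 and 4 S 5, but not 1 S 5.
Euclidean (axiom 5): no — 1 S 4 and 1 S 6, but not 4 S 6.
So F validates K, D; T would additionally require S to be reflexive. The strongest is D.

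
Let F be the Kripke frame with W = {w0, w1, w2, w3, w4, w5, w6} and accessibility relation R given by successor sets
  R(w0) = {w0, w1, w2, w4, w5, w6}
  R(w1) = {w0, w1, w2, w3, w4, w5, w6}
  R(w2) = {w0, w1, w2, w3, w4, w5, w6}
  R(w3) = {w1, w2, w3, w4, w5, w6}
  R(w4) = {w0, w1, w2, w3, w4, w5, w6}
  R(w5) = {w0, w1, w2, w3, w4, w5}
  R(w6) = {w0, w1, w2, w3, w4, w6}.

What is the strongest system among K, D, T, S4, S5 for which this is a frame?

T

Serial (axiom D): yes — every world has a successor (e.g. w0 R w0).
Reflexive (axiom T): yes — every world is R-related to itself.
Transitive (axiom 4): no — w0 R w1 and w1 R w3, but not w0 R w3.
Euclidean (axiom 5): no — w0 R w5 and w0 R w6, but not w5 R w6.
So F validates K, D, T; S4 would additionally require R to be transitive. The strongest is T.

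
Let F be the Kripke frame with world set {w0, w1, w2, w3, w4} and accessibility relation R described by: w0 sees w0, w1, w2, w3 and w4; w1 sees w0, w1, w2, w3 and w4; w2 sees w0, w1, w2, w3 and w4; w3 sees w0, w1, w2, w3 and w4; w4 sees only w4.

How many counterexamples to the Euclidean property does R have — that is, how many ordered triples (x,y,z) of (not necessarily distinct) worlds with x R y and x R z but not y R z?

16

Enumerating: (w0,w4,w0), (w0,w4,w1), (w0,w4,w2), (w0,w4,w3), (w1,w4,w0), (w1,w4,w1), (w1,w4,w2), (w1,w4,w3), (w2,w4,w0), (w2,w4,w1), (w2,w4,w2), (w2,w4,w3), (w3,w4,w0), (w3,w4,w1), (w3,w4,w2), (w3,w4,w3).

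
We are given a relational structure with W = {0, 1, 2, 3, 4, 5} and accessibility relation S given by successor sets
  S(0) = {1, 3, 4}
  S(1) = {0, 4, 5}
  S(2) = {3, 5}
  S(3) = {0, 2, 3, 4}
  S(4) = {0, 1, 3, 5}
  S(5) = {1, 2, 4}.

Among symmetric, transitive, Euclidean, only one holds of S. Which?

symmetric

Symmetric: yes — every pair in S has its reverse in S.
Transitive: no — 0 S 1 and 1 S 5, but not 0 S 5.
Euclidean: no — 0 S 1 and 0 S 3, but not 1 S 3.
Only symmetric holds.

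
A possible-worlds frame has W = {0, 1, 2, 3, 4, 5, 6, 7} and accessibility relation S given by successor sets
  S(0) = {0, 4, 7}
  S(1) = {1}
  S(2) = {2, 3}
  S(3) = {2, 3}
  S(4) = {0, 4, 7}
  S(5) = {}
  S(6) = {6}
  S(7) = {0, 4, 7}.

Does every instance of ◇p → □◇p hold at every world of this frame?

Axiom 5 corresponds to the accessibility relation being Euclidean.
Euclidean: yes — any two successors of a common world are S-related.

Yes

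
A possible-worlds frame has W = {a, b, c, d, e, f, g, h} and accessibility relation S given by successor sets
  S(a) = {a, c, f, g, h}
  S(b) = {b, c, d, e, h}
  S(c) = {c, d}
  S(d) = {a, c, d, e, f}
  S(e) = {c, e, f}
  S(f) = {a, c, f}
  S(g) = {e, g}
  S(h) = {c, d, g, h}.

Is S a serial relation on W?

Yes

Serial: yes — every world has a successor (e.g. a S a).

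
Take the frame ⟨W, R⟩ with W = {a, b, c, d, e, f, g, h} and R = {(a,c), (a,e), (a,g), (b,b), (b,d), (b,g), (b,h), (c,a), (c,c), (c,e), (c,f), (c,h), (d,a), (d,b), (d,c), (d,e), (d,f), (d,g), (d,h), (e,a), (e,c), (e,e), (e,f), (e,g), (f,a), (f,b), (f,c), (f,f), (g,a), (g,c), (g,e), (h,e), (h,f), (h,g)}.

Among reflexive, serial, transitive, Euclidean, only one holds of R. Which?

serial

Reflexive: no — a is not related to itself.
Serial: yes — every world has a successor (e.g. a R c).
Transitive: no — a R c and c R f, but not a R f.
Euclidean: no — a R c and a R g, but not c R g.
Only serial holds.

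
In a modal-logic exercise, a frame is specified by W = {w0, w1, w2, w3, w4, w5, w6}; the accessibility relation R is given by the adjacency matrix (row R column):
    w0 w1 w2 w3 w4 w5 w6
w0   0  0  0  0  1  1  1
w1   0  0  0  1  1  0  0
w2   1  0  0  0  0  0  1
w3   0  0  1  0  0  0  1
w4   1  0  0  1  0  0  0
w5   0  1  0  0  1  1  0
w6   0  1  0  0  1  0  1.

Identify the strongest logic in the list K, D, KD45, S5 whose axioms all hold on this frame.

D

Serial (axiom D): yes — every world has a successor (e.g. w0 R w4).
Euclidean (axiom 5): no — w0 R w4 and w0 R w5, but not w4 R w5.
Transitive (axiom 4): no — w0 R w4 and w4 R w3, but not w0 R w3.
Reflexive (axiom T): no — w0 is not related to itself.
So F validates K, D; KD45 would additionally require R to be Euclidean and transitive. The strongest is D.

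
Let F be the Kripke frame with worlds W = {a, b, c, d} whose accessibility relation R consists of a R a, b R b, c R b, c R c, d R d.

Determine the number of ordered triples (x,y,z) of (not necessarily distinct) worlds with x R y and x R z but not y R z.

1

Enumerating: (c,b,c).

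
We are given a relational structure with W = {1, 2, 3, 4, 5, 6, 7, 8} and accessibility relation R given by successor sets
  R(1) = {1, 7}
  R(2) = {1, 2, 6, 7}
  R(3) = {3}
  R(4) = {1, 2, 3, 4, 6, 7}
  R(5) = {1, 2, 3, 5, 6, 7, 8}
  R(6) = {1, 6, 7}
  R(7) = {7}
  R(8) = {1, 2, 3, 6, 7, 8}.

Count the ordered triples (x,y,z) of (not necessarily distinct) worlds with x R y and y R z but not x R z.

0

R is transitive; there are no such tuples.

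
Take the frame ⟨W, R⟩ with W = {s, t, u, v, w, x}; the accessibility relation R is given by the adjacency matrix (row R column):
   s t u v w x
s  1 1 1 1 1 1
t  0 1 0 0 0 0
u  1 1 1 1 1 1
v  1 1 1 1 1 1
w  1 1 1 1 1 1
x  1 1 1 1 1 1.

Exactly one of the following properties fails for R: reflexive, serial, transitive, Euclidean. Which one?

Euclidean

Reflexive: yes — every world is R-related to itself.
Serial: yes — every world has a successor (e.g. s R s).
Transitive: yes — every two-step R-path is closed by a direct edge.
Euclidean: no — s R t and s R u, but not t R u.
Only Euclidean fails.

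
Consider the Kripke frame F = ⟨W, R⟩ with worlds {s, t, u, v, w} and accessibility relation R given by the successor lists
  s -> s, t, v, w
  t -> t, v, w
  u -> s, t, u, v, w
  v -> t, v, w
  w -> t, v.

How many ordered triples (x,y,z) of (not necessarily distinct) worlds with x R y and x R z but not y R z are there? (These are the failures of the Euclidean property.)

14

Enumerating: (s,t,s), (s,v,s), (s,w,s), (s,w,w), (t,w,w), (u,s,u), (u,t,s), (u,t,u), (u,v,s), (u,v,u), (u,w,s), (u,w,u), (u,w,w), (v,w,w).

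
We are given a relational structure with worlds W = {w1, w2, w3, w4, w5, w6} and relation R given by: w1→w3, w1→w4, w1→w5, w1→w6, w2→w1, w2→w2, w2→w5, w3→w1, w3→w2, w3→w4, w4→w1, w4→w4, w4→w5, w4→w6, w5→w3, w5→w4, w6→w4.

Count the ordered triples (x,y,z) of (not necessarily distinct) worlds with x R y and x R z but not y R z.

Enumerating: (w1,w3,w3), (w1,w3,w5), (w1,w3,w6), (w1,w4,w3), (w1,w5,w5), (w1,w5,w6), (w1,w6,w3), (w1,w6,w5), (w1,w6,w6), (w2,w1,w1), (w2,w1,w2), (w2,w5,w1), … and 15 more.
Total: 27.

27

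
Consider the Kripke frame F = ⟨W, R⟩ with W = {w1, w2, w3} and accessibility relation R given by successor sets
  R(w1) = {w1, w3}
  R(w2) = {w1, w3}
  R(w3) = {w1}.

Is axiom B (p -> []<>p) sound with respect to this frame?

The schema B characterises exactly the symmetric frames.
Symmetric: no — w2 R w1 but not w1 R w2.

No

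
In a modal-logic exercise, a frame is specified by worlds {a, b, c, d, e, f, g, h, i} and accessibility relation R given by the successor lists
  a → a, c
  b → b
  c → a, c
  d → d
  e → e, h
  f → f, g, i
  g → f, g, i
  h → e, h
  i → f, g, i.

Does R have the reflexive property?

Yes

Reflexive: yes — every world is R-related to itself.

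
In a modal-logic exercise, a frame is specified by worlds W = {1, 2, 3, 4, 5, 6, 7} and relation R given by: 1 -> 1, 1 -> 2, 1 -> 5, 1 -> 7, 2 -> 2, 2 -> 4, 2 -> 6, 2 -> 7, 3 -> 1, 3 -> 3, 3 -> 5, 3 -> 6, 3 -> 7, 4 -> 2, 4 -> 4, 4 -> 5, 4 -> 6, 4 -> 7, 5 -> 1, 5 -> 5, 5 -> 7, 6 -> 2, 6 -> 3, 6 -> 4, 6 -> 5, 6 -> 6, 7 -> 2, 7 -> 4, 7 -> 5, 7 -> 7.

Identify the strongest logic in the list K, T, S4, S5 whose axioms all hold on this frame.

T

Reflexive (axiom T): yes — every world is R-related to itself.
Transitive (axiom 4): no — 1 R 2 and 2 R 4, but not 1 R 4.
Euclidean (axiom 5): no — 1 R 2 and 1 R 5, but not 2 R 5.
So F validates K, T; S4 would additionally require R to be transitive. The strongest is T.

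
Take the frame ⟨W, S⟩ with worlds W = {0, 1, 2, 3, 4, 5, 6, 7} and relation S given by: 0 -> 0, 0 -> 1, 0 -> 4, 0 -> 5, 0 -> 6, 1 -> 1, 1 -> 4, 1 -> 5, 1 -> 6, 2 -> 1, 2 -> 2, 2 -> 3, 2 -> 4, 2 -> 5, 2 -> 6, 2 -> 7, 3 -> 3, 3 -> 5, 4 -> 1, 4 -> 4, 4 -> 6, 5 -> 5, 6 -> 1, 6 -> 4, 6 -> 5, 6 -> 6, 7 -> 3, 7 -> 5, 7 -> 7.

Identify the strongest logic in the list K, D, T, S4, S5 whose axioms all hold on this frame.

T

Serial (axiom D): yes — every world has a successor (e.g. 0 S 0).
Reflexive (axiom T): yes — every world is S-related to itself.
Transitive (axiom 4): no — 4 S 1 and 1 S 5, but not 4 S 5.
Euclidean (axiom 5): no — 0 S 4 and 0 S 5, but not 4 S 5.
So F validates K, D, T; S4 would additionally require S to be transitive. The strongest is T.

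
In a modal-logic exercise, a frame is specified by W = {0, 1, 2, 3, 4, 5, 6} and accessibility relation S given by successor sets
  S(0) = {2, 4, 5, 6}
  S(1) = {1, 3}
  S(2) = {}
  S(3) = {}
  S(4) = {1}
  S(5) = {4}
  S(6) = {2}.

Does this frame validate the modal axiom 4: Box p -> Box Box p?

Axiom 4 corresponds to the accessibility relation being transitive.
Transitive: no — 0 S 4 and 4 S 1, but not 0 S 1.

No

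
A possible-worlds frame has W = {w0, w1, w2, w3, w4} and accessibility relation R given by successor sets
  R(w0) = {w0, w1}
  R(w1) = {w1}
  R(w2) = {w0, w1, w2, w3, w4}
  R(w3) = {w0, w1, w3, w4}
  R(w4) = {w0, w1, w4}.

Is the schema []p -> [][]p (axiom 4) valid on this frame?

By correspondence theory, 4 is valid on a frame iff R is transitive.
Transitive: yes — every two-step R-path is closed by a direct edge.

Yes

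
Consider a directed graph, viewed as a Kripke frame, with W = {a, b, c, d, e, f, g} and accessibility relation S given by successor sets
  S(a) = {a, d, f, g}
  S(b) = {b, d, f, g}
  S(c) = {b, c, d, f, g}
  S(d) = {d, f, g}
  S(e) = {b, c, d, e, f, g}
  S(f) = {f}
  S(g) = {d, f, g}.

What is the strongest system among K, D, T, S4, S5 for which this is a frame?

S4

Serial (axiom D): yes — every world has a successor (e.g. a S a).
Reflexive (axiom T): yes — every world is S-related to itself.
Transitive (axiom 4): yes — every two-step S-path is closed by a direct edge.
Euclidean (axiom 5): no — a S f and a S d, but not f S d.
So F validates K, D, T, S4; S5 would additionally require S to be Euclidean. The strongest is S4.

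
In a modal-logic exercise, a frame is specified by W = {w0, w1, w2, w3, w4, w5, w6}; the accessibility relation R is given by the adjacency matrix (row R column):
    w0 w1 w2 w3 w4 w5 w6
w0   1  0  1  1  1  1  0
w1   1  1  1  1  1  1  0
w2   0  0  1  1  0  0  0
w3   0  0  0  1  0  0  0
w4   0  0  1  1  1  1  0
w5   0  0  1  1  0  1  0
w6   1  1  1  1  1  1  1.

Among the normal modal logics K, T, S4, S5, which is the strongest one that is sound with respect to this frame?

Reflexive (axiom T): yes — every world is R-related to itself.
Transitive (axiom 4): yes — every two-step R-path is closed by a direct edge.
Euclidean (axiom 5): no — w0 R w2 and w0 R w4, but not w2 R w4.
So F validates K, T, S4; S5 would additionally require R to be Euclidean. The strongest is S4.

S4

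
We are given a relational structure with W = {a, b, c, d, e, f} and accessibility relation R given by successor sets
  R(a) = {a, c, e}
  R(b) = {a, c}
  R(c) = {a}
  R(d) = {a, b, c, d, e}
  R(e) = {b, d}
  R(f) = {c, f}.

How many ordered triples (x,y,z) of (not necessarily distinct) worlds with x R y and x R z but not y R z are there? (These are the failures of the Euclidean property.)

22

Enumerating: (a,c,c), (a,c,e), (a,e,a), (a,e,c), (a,e,e), (b,c,c), (d,a,b), (d,a,d), (d,b,b), (d,b,d), (d,b,e), (d,c,b), … and 10 more.
Total: 22.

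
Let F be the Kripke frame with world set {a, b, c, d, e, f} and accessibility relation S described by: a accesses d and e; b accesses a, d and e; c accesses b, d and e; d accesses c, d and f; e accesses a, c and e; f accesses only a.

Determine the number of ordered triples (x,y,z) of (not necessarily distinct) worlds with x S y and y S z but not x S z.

Enumerating: (a,d,c), (a,d,f), (a,e,a), (a,e,c), (b,d,c), (b,d,f), (b,e,c), (c,b,a), (c,d,c), (c,d,f), (c,e,a), (c,e,c), … and 8 more.
Total: 20.

20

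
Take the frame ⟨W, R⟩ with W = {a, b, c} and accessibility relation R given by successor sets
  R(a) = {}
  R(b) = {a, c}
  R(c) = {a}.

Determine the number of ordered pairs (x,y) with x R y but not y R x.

Enumerating: (b,a), (b,c), (c,a).

3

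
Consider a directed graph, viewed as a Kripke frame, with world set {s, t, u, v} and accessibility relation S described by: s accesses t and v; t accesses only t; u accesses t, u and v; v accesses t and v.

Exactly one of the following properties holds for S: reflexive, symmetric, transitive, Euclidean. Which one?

transitive

Reflexive: no — s is not related to itself.
Symmetric: no — s S t but not t S s.
Transitive: yes — every two-step S-path is closed by a direct edge.
Euclidean: no — s S t and s S v, but not t S v.
Only transitive holds.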